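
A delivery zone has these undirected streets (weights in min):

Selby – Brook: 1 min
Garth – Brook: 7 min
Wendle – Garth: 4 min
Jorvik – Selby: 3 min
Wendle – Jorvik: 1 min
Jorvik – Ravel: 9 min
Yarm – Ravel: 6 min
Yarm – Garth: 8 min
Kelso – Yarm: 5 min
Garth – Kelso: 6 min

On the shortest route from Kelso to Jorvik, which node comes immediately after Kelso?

Compare a few routes:
Kelso–Garth–Wendle–Jorvik: 6+4+1 = 11
Kelso–Garth–Brook–Selby–Jorvik: 6+7+1+3 = 17
Cheapest is Kelso–Garth–Wendle–Jorvik at 11 min.
So from Kelso the first move is to Garth.

Garth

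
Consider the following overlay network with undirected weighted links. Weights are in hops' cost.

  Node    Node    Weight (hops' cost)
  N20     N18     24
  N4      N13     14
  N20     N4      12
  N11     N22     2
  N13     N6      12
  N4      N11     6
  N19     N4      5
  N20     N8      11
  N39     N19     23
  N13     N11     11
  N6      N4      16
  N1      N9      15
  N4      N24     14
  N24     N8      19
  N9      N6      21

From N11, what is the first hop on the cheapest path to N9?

Candidate routes:
N11 - N13 - N6 - N9: 11+12+21 = 44
N11 - N4 - N6 - N9: 6+16+21 = 43
The minimum is 43 hops' cost via N11 - N4 - N6 - N9.
So from N11 the first move is to N4.

N4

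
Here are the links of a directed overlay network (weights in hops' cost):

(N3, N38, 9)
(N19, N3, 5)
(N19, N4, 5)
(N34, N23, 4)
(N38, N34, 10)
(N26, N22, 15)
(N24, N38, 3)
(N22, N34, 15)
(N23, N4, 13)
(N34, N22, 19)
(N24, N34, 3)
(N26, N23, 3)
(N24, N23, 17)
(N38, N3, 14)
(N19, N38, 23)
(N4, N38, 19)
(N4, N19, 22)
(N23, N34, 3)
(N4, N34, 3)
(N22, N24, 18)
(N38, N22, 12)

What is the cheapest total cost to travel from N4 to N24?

40 hops' cost

Compare a few routes:
N4–N34–N22–N24: 3+19+18 = 40
N4–N38–N34–N22–N24: 19+10+19+18 = 66
N4–N38–N22–N24: 19+12+18 = 49
The minimum is 40 hops' cost via N4–N34–N22–N24.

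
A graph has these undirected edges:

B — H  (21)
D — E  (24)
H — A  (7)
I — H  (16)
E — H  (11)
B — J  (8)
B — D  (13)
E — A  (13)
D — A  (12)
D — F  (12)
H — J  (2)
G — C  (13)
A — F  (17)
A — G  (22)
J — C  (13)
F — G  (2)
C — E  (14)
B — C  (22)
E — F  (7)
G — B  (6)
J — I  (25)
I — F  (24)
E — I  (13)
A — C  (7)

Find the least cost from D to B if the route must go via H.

29

Best D to H: D → A → H costing 19
Shortest H→B: H → J → B = 10
Total via H: 19 + 10 = 29.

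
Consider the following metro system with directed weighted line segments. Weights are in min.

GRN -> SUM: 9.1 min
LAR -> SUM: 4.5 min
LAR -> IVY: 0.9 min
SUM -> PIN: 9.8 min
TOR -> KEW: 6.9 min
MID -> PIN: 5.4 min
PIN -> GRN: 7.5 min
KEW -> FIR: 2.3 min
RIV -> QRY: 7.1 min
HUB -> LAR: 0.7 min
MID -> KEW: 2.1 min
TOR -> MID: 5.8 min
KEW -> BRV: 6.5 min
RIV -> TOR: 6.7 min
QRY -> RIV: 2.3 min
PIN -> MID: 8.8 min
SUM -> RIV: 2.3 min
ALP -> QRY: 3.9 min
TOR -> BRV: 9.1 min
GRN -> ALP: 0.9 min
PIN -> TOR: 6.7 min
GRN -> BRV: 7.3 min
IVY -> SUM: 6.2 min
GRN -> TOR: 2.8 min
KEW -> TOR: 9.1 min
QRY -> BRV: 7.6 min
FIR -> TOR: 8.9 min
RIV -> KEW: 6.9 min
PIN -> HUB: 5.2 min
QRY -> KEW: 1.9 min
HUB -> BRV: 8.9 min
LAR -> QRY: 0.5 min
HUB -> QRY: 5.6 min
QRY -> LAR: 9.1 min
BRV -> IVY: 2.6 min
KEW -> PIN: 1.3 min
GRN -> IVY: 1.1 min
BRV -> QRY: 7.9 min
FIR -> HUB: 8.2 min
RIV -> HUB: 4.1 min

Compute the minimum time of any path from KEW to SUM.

11.7 min

Running Dijkstra from KEW:
KEW: 0
PIN: 1.3  (via KEW)
FIR: 2.3  (via KEW)
BRV: 6.5  (via KEW)
HUB: 6.5  (via PIN)
LAR: 7.2  (via HUB)
QRY: 7.7  (via LAR)
TOR: 8  (via PIN)
IVY: 8.1  (via LAR)
GRN: 8.8  (via PIN)
ALP: 9.7  (via GRN)
RIV: 10  (via QRY)
MID: 10.1  (via PIN)
SUM: 11.7  (via LAR)
Shortest route: KEW–PIN–HUB–LAR–SUM = 11.7 min.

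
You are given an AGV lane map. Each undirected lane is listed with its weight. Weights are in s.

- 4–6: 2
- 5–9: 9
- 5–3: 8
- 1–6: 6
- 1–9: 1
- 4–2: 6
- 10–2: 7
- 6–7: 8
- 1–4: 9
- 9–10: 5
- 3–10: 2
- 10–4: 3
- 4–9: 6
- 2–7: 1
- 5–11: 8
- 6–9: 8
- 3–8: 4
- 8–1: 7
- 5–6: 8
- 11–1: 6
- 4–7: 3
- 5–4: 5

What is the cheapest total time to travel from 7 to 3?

Settle nodes by increasing distance from 7:
7: 0
2: 1  (via 7)
4: 3  (via 7)
6: 5  (via 4)
10: 6  (via 4)
3: 8  (via 10)
Shortest route: 7–4–10–3 = 8 s.

8 s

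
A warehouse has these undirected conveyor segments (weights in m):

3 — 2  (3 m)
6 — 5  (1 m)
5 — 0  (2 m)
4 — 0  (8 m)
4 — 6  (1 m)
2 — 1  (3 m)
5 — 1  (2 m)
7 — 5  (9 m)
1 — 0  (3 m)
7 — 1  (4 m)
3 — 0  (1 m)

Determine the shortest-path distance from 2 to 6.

6 m

Shortest distances from 2:
2: 0
1: 3  (via 2)
3: 3  (via 2)
0: 4  (via 3)
5: 5  (via 1)
6: 6  (via 5)
Shortest route: 2 → 1 → 5 → 6 = 6 m.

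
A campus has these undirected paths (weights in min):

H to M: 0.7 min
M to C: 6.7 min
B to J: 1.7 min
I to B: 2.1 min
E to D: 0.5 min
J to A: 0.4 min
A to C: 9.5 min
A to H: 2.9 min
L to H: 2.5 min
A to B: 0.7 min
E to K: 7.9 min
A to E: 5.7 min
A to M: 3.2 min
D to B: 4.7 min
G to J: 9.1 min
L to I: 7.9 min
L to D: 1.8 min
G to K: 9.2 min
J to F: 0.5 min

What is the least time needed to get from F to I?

3.7 min

Settle nodes by increasing distance from F:
F: 0
J: 0.5  (via F)
A: 0.9  (via J)
B: 1.6  (via A)
I: 3.7  (via B)
Shortest route: F → J → A → B → I = 3.7 min.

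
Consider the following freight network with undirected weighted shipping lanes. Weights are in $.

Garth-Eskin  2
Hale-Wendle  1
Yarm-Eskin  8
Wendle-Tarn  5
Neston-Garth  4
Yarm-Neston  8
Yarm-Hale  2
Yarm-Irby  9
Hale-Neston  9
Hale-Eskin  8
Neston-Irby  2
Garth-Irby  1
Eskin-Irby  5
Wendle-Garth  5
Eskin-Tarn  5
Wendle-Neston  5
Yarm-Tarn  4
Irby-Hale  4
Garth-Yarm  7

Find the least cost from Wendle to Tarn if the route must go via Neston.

Shortest Wendle→Neston: Wendle → Neston = 5
Shortest Neston→Tarn: Neston → Irby → Garth → Eskin → Tarn = 10
Total via Neston: 5 + 10 = $15.

$15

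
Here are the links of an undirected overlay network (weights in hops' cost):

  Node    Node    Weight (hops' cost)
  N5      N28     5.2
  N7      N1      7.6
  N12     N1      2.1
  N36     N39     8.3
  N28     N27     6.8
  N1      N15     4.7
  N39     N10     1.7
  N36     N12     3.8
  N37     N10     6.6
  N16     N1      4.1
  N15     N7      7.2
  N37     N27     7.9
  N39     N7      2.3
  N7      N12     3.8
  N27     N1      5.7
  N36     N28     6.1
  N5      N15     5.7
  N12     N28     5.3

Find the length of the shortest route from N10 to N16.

Enumerating some paths:
N10 - N39 - N7 - N1 - N16: 1.7+2.3+7.6+4.1 = 15.7
N10 - N39 - N7 - N15 - N1 - N16: 1.7+2.3+7.2+4.7+4.1 = 20
N10 - N39 - N36 - N12 - N1 - N16: 1.7+8.3+3.8+2.1+4.1 = 20
N10 - N39 - N7 - N12 - N1 - N16: 1.7+2.3+3.8+2.1+4.1 = 14
Cheapest is N10 - N39 - N7 - N12 - N1 - N16 at 14 hops' cost.

14 hops' cost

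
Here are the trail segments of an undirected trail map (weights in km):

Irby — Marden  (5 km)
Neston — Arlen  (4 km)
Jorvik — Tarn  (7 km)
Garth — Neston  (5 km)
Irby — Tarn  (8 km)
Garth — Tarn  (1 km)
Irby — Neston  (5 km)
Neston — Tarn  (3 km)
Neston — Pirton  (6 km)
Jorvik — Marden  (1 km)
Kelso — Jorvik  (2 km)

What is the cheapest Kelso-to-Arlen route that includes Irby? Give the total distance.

17 km

Best Kelso to Irby: Kelso → Jorvik → Marden → Irby costing 8
Best Irby to Arlen: Irby → Neston → Arlen costing 9
Total via Irby: 8 + 9 = 17 km.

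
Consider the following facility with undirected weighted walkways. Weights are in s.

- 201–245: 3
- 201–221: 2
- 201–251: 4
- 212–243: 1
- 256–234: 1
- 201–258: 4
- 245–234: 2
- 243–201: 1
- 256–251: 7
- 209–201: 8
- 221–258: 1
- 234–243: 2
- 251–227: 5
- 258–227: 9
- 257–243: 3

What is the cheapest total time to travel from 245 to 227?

12 s

Shortest distances from 245:
245: 0
234: 2  (via 245)
256: 3  (via 234)
201: 3  (via 245)
243: 4  (via 234)
212: 5  (via 243)
221: 5  (via 201)
258: 6  (via 221)
257: 7  (via 243)
251: 7  (via 201)
209: 11  (via 201)
227: 12  (via 251)
Shortest route: 245–201–251–227 = 12 s.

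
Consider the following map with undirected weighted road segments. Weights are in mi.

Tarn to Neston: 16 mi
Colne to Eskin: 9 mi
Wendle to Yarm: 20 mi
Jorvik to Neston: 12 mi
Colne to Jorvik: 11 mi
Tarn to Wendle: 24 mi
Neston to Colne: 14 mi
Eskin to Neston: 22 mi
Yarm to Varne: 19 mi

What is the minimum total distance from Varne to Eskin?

101 mi

Compare a few routes:
Varne → Yarm → Wendle → Tarn → Neston → Jorvik → Colne → Eskin: 19+20+24+16+12+11+9 = 111
Varne → Yarm → Wendle → Tarn → Neston → Colne → Eskin: 19+20+24+16+14+9 = 102
Varne → Yarm → Wendle → Tarn → Neston → Eskin: 19+20+24+16+22 = 101
The minimum is 101 mi via Varne → Yarm → Wendle → Tarn → Neston → Eskin.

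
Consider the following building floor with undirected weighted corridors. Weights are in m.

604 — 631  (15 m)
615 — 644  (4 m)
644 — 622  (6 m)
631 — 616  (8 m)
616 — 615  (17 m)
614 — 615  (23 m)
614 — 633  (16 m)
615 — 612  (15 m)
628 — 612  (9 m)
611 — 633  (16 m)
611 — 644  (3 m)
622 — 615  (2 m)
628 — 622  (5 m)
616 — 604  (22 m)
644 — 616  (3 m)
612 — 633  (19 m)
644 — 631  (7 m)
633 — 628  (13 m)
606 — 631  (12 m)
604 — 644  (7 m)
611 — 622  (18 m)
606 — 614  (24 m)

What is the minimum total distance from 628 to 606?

30 m

Candidate routes:
628–622–644–616–631–606: 5+6+3+8+12 = 34
628–622–615–616–631–606: 5+2+17+8+12 = 44
628–622–644–631–606: 5+6+7+12 = 30
628–622–615–644–616–631–606: 5+2+4+3+8+12 = 34
The minimum is 30 m via 628–622–644–631–606.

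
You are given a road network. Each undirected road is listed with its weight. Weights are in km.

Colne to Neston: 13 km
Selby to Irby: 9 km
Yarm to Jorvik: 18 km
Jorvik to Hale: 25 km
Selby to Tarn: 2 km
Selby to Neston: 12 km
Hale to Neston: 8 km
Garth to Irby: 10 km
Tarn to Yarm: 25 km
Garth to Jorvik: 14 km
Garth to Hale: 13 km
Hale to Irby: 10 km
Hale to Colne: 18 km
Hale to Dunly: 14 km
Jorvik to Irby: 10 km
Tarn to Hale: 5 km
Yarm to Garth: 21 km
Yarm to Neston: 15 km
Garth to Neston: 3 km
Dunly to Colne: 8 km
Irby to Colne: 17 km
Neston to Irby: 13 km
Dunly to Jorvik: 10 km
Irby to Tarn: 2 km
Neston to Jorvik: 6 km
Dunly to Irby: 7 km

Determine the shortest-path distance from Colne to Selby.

19 km

Shortest distances from Colne:
Colne: 0
Dunly: 8  (via Colne)
Neston: 13  (via Colne)
Irby: 15  (via Dunly)
Garth: 16  (via Neston)
Tarn: 17  (via Irby)
Hale: 18  (via Colne)
Jorvik: 18  (via Dunly)
Selby: 19  (via Tarn)
Shortest route: Colne → Dunly → Irby → Tarn → Selby = 19 km.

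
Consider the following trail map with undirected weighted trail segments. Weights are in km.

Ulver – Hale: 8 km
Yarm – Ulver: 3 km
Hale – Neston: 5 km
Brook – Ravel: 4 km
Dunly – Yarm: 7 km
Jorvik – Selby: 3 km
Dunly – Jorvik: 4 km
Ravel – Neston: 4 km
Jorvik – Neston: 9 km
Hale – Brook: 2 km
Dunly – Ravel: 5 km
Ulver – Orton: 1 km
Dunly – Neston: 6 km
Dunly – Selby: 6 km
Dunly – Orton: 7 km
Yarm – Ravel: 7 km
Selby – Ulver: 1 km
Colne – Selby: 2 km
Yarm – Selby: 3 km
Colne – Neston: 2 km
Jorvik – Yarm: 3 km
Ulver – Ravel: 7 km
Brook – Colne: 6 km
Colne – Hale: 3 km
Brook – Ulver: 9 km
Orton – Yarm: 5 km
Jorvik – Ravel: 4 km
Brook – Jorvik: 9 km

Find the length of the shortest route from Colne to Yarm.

5 km

Candidate routes:
Colne → Selby → Ulver → Yarm: 2+1+3 = 6
Colne → Selby → Yarm: 2+3 = 5
The minimum is 5 km via Colne → Selby → Yarm.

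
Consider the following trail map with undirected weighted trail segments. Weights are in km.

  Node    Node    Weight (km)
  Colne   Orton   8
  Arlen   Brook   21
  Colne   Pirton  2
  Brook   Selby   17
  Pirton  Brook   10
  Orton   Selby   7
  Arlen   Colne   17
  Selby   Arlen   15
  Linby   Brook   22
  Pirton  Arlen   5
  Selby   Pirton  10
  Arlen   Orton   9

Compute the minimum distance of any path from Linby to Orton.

Settle nodes by increasing distance from Linby:
Linby: 0
Brook: 22  (via Linby)
Pirton: 32  (via Brook)
Colne: 34  (via Pirton)
Arlen: 37  (via Pirton)
Selby: 39  (via Brook)
Orton: 42  (via Colne)
Shortest route: Linby → Brook → Pirton → Colne → Orton = 42 km.

42 km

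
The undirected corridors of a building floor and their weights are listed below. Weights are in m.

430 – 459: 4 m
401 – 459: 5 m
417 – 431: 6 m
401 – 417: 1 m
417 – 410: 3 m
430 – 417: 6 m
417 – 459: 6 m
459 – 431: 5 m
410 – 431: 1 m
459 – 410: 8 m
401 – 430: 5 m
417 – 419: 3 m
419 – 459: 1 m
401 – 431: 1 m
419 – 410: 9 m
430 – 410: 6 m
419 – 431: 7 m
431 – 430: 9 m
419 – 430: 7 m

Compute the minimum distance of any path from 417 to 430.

6 m

Compare a few routes:
417–430: 6 = 6
417–419–459–430: 3+1+4 = 8
The minimum is 6 m via 417–430.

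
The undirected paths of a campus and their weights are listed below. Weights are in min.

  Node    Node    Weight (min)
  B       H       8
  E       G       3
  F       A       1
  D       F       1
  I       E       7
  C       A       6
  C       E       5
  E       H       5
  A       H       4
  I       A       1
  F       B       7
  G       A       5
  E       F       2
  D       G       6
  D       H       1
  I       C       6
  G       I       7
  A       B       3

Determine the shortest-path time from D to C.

Settle nodes by increasing distance from D:
D: 0
F: 1  (via D)
H: 1  (via D)
A: 2  (via F)
E: 3  (via F)
I: 3  (via A)
B: 5  (via A)
G: 6  (via D)
C: 8  (via A)
Shortest route: D–F–A–C = 8 min.

8 min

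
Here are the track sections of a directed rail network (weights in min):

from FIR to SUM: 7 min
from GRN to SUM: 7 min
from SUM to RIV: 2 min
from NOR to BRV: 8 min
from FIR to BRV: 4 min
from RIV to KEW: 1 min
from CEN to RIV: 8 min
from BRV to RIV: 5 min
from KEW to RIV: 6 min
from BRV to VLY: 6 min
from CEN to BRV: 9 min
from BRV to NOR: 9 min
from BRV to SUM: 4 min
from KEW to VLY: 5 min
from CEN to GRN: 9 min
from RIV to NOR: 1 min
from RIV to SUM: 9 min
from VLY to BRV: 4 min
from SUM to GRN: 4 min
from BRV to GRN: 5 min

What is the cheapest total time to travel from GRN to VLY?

Enumerating some paths:
GRN - SUM - RIV - NOR - BRV - VLY: 7+2+1+8+6 = 24
GRN - SUM - RIV - KEW - VLY: 7+2+1+5 = 15
The minimum is 15 min via GRN - SUM - RIV - KEW - VLY.

15 min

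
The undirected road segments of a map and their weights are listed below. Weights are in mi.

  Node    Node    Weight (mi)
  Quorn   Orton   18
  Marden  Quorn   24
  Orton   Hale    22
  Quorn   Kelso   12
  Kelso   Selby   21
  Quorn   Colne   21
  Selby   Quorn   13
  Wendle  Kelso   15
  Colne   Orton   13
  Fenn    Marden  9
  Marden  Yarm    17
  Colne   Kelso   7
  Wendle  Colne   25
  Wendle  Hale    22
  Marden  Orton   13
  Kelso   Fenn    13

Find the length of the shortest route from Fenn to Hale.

44 mi

Candidate routes:
Fenn → Kelso → Colne → Orton → Hale: 13+7+13+22 = 55
Fenn → Marden → Orton → Hale: 9+13+22 = 44
Fenn → Kelso → Wendle → Hale: 13+15+22 = 50
Cheapest is Fenn → Marden → Orton → Hale at 44 mi.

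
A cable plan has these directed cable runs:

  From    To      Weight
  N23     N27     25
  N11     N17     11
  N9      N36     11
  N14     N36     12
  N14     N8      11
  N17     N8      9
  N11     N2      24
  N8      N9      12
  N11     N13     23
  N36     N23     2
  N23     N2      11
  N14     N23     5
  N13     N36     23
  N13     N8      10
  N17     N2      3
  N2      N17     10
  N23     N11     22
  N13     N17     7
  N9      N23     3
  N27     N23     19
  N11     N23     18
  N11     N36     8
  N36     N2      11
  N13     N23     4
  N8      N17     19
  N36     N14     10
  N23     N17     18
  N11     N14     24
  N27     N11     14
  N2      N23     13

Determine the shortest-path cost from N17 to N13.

61

Running Dijkstra from N17:
N17: 0
N2: 3  (via N17)
N8: 9  (via N17)
N23: 16  (via N2)
N9: 21  (via N8)
N36: 32  (via N9)
N11: 38  (via N23)
N27: 41  (via N23)
N14: 42  (via N36)
N13: 61  (via N11)
Shortest route: N17 → N2 → N23 → N11 → N13 = 61.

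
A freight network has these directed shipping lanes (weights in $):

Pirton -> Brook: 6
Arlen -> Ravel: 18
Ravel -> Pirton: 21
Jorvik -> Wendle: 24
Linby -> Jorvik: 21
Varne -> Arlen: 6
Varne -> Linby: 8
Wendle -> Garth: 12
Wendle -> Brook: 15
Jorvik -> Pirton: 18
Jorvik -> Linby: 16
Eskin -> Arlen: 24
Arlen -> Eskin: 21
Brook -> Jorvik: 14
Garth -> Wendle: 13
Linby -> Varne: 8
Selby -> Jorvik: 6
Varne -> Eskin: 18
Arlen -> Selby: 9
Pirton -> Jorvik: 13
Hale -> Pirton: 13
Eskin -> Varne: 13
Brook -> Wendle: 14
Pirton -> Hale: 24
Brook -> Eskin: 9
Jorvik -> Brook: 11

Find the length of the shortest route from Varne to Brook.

$32

Settle nodes by increasing distance from Varne:
Varne: 0
Arlen: 6  (via Varne)
Linby: 8  (via Varne)
Selby: 15  (via Arlen)
Eskin: 18  (via Varne)
Jorvik: 21  (via Selby)
Ravel: 24  (via Arlen)
Brook: 32  (via Jorvik)
Shortest route: Varne–Arlen–Selby–Jorvik–Brook = $32.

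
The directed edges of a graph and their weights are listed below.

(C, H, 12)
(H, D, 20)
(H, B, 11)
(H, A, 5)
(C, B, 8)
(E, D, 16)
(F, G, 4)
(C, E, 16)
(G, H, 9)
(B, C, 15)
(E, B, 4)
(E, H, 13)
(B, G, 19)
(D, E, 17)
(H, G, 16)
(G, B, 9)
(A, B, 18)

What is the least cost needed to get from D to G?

40

Shortest distances from D:
D: 0
E: 17  (via D)
B: 21  (via E)
H: 30  (via E)
A: 35  (via H)
C: 36  (via B)
G: 40  (via B)
Shortest route: D → E → B → G = 40.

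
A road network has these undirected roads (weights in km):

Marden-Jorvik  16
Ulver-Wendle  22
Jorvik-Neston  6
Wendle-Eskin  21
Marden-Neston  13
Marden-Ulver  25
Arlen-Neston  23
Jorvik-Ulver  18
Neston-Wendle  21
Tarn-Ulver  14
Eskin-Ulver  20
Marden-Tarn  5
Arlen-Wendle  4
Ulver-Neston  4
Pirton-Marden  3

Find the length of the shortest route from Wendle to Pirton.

37 km

Candidate routes:
Wendle → Neston → Marden → Pirton: 21+13+3 = 37
Wendle → Ulver → Neston → Marden → Pirton: 22+4+13+3 = 42
Cheapest is Wendle → Neston → Marden → Pirton at 37 km.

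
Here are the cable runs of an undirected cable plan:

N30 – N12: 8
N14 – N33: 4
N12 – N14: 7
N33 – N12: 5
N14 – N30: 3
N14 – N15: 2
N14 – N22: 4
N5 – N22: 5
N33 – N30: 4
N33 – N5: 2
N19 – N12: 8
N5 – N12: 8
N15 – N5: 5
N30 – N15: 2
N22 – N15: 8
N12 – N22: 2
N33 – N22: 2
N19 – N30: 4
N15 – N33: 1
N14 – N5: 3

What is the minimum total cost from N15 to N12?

Compare a few routes:
N15–N33–N12: 1+5 = 6
N15–N14–N22–N12: 2+4+2 = 8
N15–N33–N22–N12: 1+2+2 = 5
N15–N14–N12: 2+7 = 9
The minimum is 5 via N15–N33–N22–N12.

5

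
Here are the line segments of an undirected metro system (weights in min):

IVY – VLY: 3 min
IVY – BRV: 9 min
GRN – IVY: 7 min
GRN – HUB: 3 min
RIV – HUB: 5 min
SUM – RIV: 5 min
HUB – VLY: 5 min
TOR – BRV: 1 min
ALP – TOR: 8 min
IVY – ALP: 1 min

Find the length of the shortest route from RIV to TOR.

22 min

Shortest distances from RIV:
RIV: 0
SUM: 5  (via RIV)
HUB: 5  (via RIV)
GRN: 8  (via HUB)
VLY: 10  (via HUB)
IVY: 13  (via VLY)
ALP: 14  (via IVY)
TOR: 22  (via ALP)
Shortest route: RIV–HUB–VLY–IVY–ALP–TOR = 22 min.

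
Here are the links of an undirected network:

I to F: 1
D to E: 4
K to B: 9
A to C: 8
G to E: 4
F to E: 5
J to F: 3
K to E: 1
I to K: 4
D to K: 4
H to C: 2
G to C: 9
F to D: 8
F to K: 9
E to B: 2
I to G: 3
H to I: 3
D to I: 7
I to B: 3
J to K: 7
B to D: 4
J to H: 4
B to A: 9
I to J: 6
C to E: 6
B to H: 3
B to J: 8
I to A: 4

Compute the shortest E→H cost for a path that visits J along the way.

12

Shortest E→J: E → K → J = 8
Best J to H: J → H costing 4
Total via J: 8 + 4 = 12.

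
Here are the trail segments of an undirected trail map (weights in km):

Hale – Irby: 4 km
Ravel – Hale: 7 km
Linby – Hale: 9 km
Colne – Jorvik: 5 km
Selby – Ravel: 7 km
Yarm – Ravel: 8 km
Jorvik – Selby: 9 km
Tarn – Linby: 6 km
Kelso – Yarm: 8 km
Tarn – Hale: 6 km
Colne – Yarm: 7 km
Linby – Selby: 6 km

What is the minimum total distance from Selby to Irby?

Settle nodes by increasing distance from Selby:
Selby: 0
Linby: 6  (via Selby)
Ravel: 7  (via Selby)
Jorvik: 9  (via Selby)
Tarn: 12  (via Linby)
Colne: 14  (via Jorvik)
Hale: 14  (via Ravel)
Yarm: 15  (via Ravel)
Irby: 18  (via Hale)
Shortest route: Selby → Ravel → Hale → Irby = 18 km.

18 km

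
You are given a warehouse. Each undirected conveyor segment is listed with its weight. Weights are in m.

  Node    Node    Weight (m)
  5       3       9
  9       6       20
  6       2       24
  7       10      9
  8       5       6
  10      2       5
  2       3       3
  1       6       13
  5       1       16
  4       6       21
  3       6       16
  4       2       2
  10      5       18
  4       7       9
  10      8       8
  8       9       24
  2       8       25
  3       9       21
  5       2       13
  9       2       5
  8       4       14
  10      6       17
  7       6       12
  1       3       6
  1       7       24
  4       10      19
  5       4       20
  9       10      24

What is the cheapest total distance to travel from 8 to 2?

13 m

Candidate routes:
8–4–2: 14+2 = 16
8–10–2: 8+5 = 13
8–5–2: 6+13 = 19
8–5–3–2: 6+9+3 = 18
The minimum is 13 m via 8–10–2.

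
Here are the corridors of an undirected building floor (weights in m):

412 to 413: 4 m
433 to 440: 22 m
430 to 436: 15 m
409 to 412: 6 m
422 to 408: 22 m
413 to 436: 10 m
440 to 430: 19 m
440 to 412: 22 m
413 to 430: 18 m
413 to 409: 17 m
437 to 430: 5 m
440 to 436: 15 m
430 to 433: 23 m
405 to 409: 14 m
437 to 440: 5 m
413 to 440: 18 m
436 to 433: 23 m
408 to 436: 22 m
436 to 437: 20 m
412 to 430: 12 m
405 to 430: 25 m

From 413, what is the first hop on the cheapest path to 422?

436

Enumerating some paths:
413–412–430–436–408–422: 4+12+15+22+22 = 75
413–440–436–408–422: 18+15+22+22 = 77
413–436–408–422: 10+22+22 = 54
The minimum is 54 m via 413–436–408–422.
So from 413 the first move is to 436.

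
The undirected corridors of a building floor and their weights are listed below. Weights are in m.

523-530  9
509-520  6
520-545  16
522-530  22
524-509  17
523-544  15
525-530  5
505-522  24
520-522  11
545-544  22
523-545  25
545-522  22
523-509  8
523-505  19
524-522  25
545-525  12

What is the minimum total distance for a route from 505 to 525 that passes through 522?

Shortest 505→522: 505 → 522 = 24
Best 522 to 525: 522 → 530 → 525 costing 27
Total via 522: 24 + 27 = 51 m.

51 m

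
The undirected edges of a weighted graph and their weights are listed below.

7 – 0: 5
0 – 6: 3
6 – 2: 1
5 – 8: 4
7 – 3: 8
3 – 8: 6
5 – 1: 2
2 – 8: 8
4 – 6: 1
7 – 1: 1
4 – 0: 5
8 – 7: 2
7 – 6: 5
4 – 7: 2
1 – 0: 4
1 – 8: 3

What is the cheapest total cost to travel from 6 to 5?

6

Enumerating some paths:
6 - 0 - 1 - 5: 3+4+2 = 9
6 - 7 - 1 - 5: 5+1+2 = 8
6 - 4 - 7 - 8 - 5: 1+2+2+4 = 9
6 - 4 - 7 - 1 - 5: 1+2+1+2 = 6
The minimum is 6 via 6 - 4 - 7 - 1 - 5.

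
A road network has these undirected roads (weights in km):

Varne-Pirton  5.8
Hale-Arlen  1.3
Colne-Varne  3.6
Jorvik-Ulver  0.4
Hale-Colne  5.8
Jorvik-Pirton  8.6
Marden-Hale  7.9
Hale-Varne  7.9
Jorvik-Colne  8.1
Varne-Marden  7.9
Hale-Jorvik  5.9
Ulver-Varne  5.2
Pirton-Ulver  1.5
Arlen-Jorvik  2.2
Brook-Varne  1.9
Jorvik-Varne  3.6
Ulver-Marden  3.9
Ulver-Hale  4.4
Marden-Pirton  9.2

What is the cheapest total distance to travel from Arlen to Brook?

7.7 km

Compare a few routes:
Arlen–Jorvik–Varne–Brook: 2.2+3.6+1.9 = 7.7
Arlen–Jorvik–Ulver–Varne–Brook: 2.2+0.4+5.2+1.9 = 9.7
The minimum is 7.7 km via Arlen–Jorvik–Varne–Brook.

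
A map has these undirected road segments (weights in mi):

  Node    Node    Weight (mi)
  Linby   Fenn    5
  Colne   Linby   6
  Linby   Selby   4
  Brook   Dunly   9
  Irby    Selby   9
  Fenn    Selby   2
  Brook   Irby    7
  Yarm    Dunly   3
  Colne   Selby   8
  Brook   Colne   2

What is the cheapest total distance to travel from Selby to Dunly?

Enumerating some paths:
Selby - Linby - Colne - Brook - Dunly: 4+6+2+9 = 21
Selby - Fenn - Linby - Colne - Brook - Dunly: 2+5+6+2+9 = 24
Selby - Colne - Brook - Dunly: 8+2+9 = 19
The minimum is 19 mi via Selby - Colne - Brook - Dunly.

19 mi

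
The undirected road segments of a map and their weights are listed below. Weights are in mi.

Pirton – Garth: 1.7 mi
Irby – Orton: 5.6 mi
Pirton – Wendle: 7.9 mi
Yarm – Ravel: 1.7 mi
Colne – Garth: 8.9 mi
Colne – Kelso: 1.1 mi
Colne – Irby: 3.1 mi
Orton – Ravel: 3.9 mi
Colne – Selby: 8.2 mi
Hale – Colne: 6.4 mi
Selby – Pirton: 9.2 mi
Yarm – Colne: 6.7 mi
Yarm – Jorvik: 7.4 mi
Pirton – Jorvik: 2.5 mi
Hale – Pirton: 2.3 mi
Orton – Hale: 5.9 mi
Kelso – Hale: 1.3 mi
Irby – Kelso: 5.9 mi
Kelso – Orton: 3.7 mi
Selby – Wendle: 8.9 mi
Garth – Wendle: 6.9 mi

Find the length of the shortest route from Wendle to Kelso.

Running Dijkstra from Wendle:
Wendle: 0
Garth: 6.9  (via Wendle)
Pirton: 7.9  (via Wendle)
Selby: 8.9  (via Wendle)
Hale: 10.2  (via Pirton)
Jorvik: 10.4  (via Pirton)
Kelso: 11.5  (via Hale)
Shortest route: Wendle–Pirton–Hale–Kelso = 11.5 mi.

11.5 mi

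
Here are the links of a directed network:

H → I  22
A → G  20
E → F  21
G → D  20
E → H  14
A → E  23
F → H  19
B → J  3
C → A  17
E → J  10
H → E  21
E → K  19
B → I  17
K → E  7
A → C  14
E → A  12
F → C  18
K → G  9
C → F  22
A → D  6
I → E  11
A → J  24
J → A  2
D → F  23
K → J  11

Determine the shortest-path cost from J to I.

Candidate routes:
J - A - D - F - H - I: 2+6+23+19+22 = 72
J - A - E - H - I: 2+23+14+22 = 61
J - A - E - F - H - I: 2+23+21+19+22 = 87
J - A - C - F - H - I: 2+14+22+19+22 = 79
Cheapest is J - A - E - H - I at 61.

61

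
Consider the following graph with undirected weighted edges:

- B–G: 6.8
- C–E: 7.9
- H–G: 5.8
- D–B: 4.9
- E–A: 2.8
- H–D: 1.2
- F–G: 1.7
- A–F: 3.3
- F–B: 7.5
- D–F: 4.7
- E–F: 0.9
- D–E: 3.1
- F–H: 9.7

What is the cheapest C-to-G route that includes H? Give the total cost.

Shortest C→H: C–E–D–H = 12.2
Best H to G: H–G costing 5.8
Total via H: 12.2 + 5.8 = 18.

18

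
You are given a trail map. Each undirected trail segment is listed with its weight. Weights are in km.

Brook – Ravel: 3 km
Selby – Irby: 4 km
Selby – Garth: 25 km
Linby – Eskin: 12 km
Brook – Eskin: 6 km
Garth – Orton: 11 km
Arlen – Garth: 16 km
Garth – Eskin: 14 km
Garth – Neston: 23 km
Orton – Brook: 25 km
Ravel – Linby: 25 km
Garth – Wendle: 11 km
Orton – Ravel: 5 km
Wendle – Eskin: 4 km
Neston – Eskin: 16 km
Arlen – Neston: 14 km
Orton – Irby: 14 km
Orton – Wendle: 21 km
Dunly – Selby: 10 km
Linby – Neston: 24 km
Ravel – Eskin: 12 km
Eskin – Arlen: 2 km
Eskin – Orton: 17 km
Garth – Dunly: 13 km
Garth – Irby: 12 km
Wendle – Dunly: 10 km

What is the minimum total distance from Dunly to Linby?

Running Dijkstra from Dunly:
Dunly: 0
Wendle: 10  (via Dunly)
Selby: 10  (via Dunly)
Garth: 13  (via Dunly)
Irby: 14  (via Selby)
Eskin: 14  (via Wendle)
Arlen: 16  (via Eskin)
Brook: 20  (via Eskin)
Ravel: 23  (via Brook)
Orton: 24  (via Garth)
Linby: 26  (via Eskin)
Shortest route: Dunly–Wendle–Eskin–Linby = 26 km.

26 km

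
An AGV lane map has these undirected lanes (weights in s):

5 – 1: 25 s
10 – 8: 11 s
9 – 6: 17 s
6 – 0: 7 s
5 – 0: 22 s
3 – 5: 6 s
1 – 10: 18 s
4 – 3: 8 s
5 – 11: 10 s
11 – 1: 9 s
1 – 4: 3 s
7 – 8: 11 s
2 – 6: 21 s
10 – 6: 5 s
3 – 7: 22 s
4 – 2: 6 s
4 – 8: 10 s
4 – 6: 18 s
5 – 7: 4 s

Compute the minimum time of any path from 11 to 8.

22 s

Candidate routes:
11 - 1 - 10 - 8: 9+18+11 = 38
11 - 1 - 4 - 8: 9+3+10 = 22
11 - 5 - 3 - 4 - 8: 10+6+8+10 = 34
11 - 5 - 7 - 8: 10+4+11 = 25
The minimum is 22 s via 11 - 1 - 4 - 8.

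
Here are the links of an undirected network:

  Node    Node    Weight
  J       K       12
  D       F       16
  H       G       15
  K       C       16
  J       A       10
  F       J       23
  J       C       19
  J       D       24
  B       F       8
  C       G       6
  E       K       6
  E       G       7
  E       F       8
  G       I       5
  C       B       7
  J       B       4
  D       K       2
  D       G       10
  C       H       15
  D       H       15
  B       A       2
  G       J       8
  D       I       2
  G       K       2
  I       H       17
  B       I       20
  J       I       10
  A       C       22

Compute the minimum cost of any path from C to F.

Settle nodes by increasing distance from C:
C: 0
G: 6  (via C)
B: 7  (via C)
K: 8  (via G)
A: 9  (via B)
D: 10  (via K)
I: 11  (via G)
J: 11  (via B)
E: 13  (via G)
F: 15  (via B)
Shortest route: C–B–F = 15.

15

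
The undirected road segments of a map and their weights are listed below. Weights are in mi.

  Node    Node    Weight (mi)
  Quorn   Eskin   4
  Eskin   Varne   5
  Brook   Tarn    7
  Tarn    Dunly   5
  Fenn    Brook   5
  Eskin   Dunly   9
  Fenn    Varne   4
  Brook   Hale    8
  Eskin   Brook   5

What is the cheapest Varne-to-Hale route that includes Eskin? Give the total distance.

18 mi

Shortest Varne→Eskin: Varne–Eskin = 5
Best Eskin to Hale: Eskin–Brook–Hale costing 13
Total via Eskin: 5 + 13 = 18 mi.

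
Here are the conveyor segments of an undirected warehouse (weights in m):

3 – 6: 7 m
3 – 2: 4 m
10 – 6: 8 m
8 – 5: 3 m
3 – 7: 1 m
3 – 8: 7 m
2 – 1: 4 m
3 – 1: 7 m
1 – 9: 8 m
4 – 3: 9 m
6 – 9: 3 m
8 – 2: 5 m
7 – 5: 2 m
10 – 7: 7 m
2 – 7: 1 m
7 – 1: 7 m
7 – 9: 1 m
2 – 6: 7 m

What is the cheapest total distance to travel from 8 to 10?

12 m

Running Dijkstra from 8:
8: 0
5: 3  (via 8)
2: 5  (via 8)
7: 5  (via 5)
3: 6  (via 7)
9: 6  (via 7)
1: 9  (via 2)
6: 9  (via 9)
10: 12  (via 7)
Shortest route: 8 → 5 → 7 → 10 = 12 m.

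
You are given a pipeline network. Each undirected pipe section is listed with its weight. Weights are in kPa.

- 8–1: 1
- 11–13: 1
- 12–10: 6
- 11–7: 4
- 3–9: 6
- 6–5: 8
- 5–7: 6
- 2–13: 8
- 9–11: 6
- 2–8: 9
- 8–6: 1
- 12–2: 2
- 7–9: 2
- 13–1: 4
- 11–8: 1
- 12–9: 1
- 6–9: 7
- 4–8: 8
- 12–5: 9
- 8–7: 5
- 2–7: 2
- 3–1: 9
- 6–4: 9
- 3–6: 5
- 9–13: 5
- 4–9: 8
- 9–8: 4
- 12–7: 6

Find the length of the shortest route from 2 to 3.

Shortest distances from 2:
2: 0
7: 2  (via 2)
12: 2  (via 2)
9: 3  (via 12)
11: 6  (via 7)
8: 7  (via 7)
13: 7  (via 11)
1: 8  (via 8)
5: 8  (via 7)
6: 8  (via 8)
10: 8  (via 12)
3: 9  (via 9)
Shortest route: 2 → 12 → 9 → 3 = 9 kPa.

9 kPa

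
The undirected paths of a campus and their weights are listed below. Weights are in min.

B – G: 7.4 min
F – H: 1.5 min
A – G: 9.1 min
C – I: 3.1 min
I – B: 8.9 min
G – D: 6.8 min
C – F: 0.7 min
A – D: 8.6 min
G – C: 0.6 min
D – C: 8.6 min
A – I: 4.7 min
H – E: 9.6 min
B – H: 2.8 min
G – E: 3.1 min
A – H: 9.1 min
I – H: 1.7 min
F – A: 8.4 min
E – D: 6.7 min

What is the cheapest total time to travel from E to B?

Enumerating some paths:
E–G–B: 3.1+7.4 = 10.5
E–G–C–I–H–B: 3.1+0.6+3.1+1.7+2.8 = 11.3
E–G–C–F–H–B: 3.1+0.6+0.7+1.5+2.8 = 8.7
E–H–B: 9.6+2.8 = 12.4
Cheapest is E–G–C–F–H–B at 8.7 min.

8.7 min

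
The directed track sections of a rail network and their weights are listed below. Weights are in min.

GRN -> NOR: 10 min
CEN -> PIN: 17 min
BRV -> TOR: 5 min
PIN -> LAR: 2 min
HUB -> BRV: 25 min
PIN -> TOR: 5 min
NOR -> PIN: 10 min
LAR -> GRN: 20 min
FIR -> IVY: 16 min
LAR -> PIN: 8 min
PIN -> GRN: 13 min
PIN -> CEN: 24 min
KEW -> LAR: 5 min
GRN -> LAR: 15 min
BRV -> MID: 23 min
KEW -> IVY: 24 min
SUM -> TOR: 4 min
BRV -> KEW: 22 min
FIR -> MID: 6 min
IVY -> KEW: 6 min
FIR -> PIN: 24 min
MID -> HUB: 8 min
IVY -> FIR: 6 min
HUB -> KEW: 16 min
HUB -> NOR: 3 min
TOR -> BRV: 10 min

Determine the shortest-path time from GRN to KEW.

57 min

Candidate routes:
GRN - NOR - PIN - TOR - BRV - KEW: 10+10+5+10+22 = 57
GRN - LAR - PIN - TOR - BRV - KEW: 15+8+5+10+22 = 60
The minimum is 57 min via GRN - NOR - PIN - TOR - BRV - KEW.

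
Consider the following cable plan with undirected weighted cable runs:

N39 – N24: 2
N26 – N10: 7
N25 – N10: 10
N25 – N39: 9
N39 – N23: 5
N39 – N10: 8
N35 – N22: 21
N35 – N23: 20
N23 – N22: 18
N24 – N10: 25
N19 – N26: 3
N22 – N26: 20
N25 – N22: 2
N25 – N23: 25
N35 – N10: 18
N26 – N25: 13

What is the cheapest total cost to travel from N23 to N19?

Settle nodes by increasing distance from N23:
N23: 0
N39: 5  (via N23)
N24: 7  (via N39)
N10: 13  (via N39)
N25: 14  (via N39)
N22: 16  (via N25)
N35: 20  (via N23)
N26: 20  (via N10)
N19: 23  (via N26)
Shortest route: N23–N39–N10–N26–N19 = 23.

23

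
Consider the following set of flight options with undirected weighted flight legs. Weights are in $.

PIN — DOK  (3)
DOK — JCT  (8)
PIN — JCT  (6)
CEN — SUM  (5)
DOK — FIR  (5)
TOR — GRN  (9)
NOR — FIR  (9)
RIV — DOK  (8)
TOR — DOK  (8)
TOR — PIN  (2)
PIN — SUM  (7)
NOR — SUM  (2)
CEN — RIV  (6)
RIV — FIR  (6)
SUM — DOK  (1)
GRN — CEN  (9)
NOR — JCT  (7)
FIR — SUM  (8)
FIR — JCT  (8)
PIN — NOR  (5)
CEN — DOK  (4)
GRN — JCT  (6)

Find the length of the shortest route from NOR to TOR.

Settle nodes by increasing distance from NOR:
NOR: 0
SUM: 2  (via NOR)
DOK: 3  (via SUM)
PIN: 5  (via NOR)
CEN: 7  (via SUM)
TOR: 7  (via PIN)
Shortest route: NOR → PIN → TOR = $7.

$7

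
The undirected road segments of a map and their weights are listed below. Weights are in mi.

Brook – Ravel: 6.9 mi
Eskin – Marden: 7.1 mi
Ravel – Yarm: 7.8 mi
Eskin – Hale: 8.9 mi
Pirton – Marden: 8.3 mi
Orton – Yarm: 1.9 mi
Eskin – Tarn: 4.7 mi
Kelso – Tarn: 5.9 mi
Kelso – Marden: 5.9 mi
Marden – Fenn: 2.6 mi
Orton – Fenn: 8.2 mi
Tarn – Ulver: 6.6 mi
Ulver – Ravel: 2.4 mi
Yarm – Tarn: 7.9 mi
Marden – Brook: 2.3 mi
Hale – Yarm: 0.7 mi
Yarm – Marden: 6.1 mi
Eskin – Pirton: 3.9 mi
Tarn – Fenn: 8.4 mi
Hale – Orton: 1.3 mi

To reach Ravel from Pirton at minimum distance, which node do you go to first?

Marden

Candidate routes:
Pirton - Marden - Brook - Ravel: 8.3+2.3+6.9 = 17.5
Pirton - Eskin - Marden - Brook - Ravel: 3.9+7.1+2.3+6.9 = 20.2
Pirton - Eskin - Tarn - Ulver - Ravel: 3.9+4.7+6.6+2.4 = 17.6
Cheapest is Pirton - Marden - Brook - Ravel at 17.5 mi.
So from Pirton the first move is to Marden.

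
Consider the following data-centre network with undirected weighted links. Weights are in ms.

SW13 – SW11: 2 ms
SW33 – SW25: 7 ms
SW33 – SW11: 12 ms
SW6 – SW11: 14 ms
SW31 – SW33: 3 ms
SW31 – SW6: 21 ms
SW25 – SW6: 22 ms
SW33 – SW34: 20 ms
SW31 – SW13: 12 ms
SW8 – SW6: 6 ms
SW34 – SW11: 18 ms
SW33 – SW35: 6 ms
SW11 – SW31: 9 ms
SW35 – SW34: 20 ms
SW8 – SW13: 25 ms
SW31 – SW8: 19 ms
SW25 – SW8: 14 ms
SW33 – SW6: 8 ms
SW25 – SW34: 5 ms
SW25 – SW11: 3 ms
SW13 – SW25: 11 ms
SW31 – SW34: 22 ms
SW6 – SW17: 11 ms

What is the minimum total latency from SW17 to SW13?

Candidate routes:
SW17 → SW6 → SW33 → SW25 → SW11 → SW13: 11+8+7+3+2 = 31
SW17 → SW6 → SW11 → SW13: 11+14+2 = 27
Cheapest is SW17 → SW6 → SW11 → SW13 at 27 ms.

27 ms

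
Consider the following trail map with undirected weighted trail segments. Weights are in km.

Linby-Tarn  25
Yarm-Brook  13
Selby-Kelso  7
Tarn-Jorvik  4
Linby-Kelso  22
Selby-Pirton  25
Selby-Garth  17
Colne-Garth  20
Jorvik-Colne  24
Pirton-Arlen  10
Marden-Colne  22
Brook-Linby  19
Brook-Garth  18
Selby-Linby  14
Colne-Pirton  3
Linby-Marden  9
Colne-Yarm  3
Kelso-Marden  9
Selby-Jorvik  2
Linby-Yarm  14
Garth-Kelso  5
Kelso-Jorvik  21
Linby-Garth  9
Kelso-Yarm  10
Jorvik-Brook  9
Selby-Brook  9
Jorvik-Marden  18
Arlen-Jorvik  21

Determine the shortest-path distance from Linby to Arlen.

30 km

Running Dijkstra from Linby:
Linby: 0
Garth: 9  (via Linby)
Marden: 9  (via Linby)
Selby: 14  (via Linby)
Yarm: 14  (via Linby)
Kelso: 14  (via Garth)
Jorvik: 16  (via Selby)
Colne: 17  (via Yarm)
Brook: 19  (via Linby)
Tarn: 20  (via Jorvik)
Pirton: 20  (via Colne)
Arlen: 30  (via Pirton)
Shortest route: Linby → Yarm → Colne → Pirton → Arlen = 30 km.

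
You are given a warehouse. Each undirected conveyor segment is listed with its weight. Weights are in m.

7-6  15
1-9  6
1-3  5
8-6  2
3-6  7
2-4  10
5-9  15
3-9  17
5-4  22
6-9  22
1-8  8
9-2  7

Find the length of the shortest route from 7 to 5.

46 m

Running Dijkstra from 7:
7: 0
6: 15  (via 7)
8: 17  (via 6)
3: 22  (via 6)
1: 25  (via 8)
9: 31  (via 1)
2: 38  (via 9)
5: 46  (via 9)
Shortest route: 7–6–8–1–9–5 = 46 m.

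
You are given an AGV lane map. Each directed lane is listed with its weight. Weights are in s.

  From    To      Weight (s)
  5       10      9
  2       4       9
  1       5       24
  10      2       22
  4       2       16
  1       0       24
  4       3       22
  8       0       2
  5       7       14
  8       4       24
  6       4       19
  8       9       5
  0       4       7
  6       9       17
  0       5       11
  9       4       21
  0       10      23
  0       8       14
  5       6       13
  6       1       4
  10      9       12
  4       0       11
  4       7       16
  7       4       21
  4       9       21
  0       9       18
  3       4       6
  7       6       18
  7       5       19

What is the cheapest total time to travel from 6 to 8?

42 s

Shortest distances from 6:
6: 0
1: 4  (via 6)
9: 17  (via 6)
4: 19  (via 6)
0: 28  (via 1)
5: 28  (via 1)
2: 35  (via 4)
7: 35  (via 4)
10: 37  (via 5)
3: 41  (via 4)
8: 42  (via 0)
Shortest route: 6–1–0–8 = 42 s.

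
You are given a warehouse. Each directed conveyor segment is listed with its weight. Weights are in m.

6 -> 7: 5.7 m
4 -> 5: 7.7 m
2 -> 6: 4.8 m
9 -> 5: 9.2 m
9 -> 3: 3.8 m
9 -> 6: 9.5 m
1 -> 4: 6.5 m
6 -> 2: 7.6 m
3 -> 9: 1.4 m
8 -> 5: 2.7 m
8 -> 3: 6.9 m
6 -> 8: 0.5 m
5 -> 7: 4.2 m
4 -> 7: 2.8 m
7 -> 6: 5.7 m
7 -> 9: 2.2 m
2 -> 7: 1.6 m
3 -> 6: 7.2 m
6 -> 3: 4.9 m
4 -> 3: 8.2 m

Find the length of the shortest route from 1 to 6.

15 m

Compare a few routes:
1 - 4 - 7 - 6: 6.5+2.8+5.7 = 15
1 - 4 - 7 - 9 - 6: 6.5+2.8+2.2+9.5 = 21
1 - 4 - 3 - 6: 6.5+8.2+7.2 = 21.9
1 - 4 - 7 - 9 - 3 - 6: 6.5+2.8+2.2+3.8+7.2 = 22.5
Cheapest is 1 - 4 - 7 - 6 at 15 m.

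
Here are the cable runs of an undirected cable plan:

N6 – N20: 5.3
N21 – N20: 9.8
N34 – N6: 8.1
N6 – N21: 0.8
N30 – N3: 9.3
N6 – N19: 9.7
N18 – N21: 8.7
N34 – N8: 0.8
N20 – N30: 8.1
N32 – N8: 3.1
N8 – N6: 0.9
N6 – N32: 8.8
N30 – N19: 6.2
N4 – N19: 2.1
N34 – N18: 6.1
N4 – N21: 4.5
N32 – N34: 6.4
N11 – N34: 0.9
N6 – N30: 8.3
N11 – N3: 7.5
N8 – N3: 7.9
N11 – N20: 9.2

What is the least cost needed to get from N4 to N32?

9.3

Enumerating some paths:
N4–N19–N6–N8–N32: 2.1+9.7+0.9+3.1 = 15.8
N4–N21–N6–N8–N32: 4.5+0.8+0.9+3.1 = 9.3
N4–N21–N6–N8–N34–N32: 4.5+0.8+0.9+0.8+6.4 = 13.4
N4–N21–N6–N32: 4.5+0.8+8.8 = 14.1
Cheapest is N4–N21–N6–N8–N32 at 9.3.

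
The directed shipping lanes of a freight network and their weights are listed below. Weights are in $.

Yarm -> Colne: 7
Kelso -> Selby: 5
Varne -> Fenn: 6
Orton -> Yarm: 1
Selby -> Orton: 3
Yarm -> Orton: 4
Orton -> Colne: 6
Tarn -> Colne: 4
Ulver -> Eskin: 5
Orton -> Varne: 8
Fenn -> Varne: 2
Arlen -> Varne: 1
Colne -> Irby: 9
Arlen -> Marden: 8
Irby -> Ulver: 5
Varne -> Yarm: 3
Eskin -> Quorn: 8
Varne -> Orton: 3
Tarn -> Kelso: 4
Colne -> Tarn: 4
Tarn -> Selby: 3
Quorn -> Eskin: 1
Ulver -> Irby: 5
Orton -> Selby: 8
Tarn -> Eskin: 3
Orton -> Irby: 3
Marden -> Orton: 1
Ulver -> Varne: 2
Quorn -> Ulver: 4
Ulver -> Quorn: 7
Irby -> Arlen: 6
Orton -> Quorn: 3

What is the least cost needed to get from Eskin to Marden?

Shortest distances from Eskin:
Eskin: 0
Quorn: 8  (via Eskin)
Ulver: 12  (via Quorn)
Varne: 14  (via Ulver)
Orton: 17  (via Varne)
Yarm: 17  (via Varne)
Irby: 17  (via Ulver)
Fenn: 20  (via Varne)
Colne: 23  (via Orton)
Arlen: 23  (via Irby)
Selby: 25  (via Orton)
Tarn: 27  (via Colne)
Marden: 31  (via Arlen)
Shortest route: Eskin → Quorn → Ulver → Irby → Arlen → Marden = $31.

$31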